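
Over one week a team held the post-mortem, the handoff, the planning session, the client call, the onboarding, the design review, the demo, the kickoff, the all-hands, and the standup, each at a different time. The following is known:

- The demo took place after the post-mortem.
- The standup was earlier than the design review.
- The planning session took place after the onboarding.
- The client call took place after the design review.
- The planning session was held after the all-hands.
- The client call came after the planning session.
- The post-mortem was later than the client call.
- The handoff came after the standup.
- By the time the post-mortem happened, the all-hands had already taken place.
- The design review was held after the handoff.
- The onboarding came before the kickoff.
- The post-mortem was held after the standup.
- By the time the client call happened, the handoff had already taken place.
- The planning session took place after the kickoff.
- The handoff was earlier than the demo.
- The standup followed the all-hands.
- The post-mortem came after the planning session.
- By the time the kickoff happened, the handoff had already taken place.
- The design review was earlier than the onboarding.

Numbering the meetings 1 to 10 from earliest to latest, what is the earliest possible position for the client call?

8

The all-hands, the design review, the handoff, the kickoff, the onboarding, the planning session, and the standup must all come before the client call — 7 forced predecessors.
Nothing else is forced ahead of the client call, so its earliest slot is position 7 + 1 = 8.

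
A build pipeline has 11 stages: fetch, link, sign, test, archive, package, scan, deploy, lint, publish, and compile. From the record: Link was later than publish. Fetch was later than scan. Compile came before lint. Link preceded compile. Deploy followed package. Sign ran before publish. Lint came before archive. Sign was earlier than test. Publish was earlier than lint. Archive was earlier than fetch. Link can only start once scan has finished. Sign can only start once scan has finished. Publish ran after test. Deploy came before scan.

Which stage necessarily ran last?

Every other stage has a chain of constraints placing it before fetch, so fetch is last.

fetch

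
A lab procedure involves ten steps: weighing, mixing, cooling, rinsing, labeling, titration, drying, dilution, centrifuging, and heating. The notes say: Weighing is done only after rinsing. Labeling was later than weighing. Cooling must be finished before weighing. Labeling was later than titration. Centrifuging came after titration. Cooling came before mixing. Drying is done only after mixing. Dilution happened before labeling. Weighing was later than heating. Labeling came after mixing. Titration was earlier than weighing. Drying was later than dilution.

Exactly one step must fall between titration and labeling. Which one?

Tracing the constraints gives titration → weighing → labeling, so weighing sits after titration and before labeling.
No other step is forced both after titration and before labeling.

weighing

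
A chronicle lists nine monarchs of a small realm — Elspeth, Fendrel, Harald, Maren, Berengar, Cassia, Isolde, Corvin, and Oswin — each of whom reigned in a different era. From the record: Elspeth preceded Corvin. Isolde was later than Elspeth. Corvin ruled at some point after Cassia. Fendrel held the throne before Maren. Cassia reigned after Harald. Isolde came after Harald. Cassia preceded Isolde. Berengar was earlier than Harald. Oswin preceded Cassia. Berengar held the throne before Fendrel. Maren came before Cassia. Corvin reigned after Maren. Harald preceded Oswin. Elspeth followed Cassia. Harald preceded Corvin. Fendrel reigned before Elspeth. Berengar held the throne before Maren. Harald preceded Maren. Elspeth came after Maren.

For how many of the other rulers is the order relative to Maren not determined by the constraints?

Forced before Maren: Berengar, Fendrel, and Harald; forced after Maren: Cassia, Corvin, Elspeth, and Isolde.
That leaves Oswin with no forced order relative to Maren — 1.

1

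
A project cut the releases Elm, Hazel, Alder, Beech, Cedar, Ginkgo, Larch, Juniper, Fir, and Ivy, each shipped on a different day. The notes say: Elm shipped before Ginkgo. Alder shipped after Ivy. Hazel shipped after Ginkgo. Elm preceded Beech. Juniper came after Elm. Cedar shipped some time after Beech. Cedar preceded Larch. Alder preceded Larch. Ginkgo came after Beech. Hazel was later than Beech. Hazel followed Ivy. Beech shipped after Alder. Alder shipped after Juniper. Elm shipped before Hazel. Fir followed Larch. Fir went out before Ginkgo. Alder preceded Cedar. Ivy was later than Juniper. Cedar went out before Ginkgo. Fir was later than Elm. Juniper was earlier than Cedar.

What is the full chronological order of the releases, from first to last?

The constraints fix every adjacent pair, so only one ordering works:
Elm → Juniper → Ivy → Alder → Beech → Cedar → Larch → Fir → Ginkgo → Hazel.

Elm, Juniper, Ivy, Alder, Beech, Cedar, Larch, Fir, Ginkgo, Hazel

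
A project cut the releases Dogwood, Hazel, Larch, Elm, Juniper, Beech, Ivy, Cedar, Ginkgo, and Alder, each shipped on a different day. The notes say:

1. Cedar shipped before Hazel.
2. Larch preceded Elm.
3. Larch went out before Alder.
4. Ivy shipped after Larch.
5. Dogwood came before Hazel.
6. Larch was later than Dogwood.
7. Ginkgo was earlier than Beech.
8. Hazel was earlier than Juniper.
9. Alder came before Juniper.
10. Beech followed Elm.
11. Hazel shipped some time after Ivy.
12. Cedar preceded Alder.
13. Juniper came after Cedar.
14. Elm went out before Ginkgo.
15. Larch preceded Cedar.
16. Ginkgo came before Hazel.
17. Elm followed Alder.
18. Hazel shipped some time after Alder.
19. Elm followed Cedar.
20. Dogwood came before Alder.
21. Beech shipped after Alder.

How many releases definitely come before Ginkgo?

Directly stated before Ginkgo: Elm.
Alder reaches Ginkgo via Alder → Elm → Ginkgo.
Cedar reaches Ginkgo via Cedar → Elm → Ginkgo.
Dogwood reaches Ginkgo via Dogwood → Alder → Elm → Ginkgo.
Likewise Larch reaches Ginkgo by chaining the stated constraints.
That's Alder, Cedar, Dogwood, Elm, and Larch — 5 in all.

5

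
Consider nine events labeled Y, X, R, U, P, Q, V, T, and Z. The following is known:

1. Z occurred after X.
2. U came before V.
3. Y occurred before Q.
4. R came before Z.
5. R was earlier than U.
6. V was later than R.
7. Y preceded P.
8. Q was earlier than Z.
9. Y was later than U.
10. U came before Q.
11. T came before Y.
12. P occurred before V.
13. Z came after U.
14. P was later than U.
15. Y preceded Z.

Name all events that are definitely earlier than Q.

R, T, U, Y

Directly stated before Q: U and Y.
R reaches Q via R → U → Q.
T reaches Q via T → Y → Q.
No chain forces V (or any of the others) ahead of Q.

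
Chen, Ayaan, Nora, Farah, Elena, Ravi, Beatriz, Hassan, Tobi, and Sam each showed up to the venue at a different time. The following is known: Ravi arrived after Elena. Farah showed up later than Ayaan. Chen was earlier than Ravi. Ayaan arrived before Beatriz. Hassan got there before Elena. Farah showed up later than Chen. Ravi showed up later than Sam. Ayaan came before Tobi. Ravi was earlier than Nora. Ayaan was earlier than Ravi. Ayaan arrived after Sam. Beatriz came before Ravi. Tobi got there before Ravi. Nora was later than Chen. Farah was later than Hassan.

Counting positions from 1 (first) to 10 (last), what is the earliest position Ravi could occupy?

8

Ayaan, Beatriz, Chen, Elena, Hassan, Sam, and Tobi must all come before Ravi — 7 forced predecessors.
Nothing else is forced ahead of Ravi, so their earliest slot is position 7 + 1 = 8.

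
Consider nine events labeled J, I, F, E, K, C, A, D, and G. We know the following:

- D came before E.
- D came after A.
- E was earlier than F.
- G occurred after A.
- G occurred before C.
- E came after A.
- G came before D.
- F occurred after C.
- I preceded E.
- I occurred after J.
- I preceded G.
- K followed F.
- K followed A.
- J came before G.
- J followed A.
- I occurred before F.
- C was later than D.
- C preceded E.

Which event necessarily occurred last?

K

Every other event has a chain of constraints placing it before K, so K is last.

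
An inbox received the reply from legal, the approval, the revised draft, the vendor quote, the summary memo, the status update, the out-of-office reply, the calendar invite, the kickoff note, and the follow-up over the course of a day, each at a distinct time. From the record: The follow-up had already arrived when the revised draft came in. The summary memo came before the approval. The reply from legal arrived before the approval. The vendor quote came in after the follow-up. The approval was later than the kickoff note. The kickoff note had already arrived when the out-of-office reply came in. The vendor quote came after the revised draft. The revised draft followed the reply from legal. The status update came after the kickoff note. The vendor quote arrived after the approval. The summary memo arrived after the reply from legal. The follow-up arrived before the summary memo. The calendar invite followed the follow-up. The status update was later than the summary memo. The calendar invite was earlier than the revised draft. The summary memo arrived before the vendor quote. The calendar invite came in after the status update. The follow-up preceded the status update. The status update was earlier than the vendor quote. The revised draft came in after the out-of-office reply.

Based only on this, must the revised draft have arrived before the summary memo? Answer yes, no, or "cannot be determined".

Tracing the constraints gives the summary memo → the status update → the calendar invite → the revised draft, so the summary memo must come before the revised draft.
That means the revised draft cannot be before the summary memo.

no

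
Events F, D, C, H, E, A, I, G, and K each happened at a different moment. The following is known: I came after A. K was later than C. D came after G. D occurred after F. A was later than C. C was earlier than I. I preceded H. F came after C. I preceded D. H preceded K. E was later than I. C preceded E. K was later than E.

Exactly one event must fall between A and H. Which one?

Tracing the constraints gives A → I → H, so I sits after A and before H.
No other event is forced both after A and before H.

I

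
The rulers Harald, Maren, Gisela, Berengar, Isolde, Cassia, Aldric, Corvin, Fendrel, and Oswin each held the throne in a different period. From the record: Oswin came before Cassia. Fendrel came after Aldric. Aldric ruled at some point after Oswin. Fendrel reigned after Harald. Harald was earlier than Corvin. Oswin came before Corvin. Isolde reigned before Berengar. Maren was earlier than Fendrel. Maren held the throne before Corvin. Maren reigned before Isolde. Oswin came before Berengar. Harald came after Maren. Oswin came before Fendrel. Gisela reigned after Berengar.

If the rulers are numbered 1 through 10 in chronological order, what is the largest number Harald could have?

Harald must come before Corvin and Fendrel — 2 rulers forced after them.
Everything else can be placed before Harald in some valid order, so Harald can sit as late as position 10 − 2 = 8.

8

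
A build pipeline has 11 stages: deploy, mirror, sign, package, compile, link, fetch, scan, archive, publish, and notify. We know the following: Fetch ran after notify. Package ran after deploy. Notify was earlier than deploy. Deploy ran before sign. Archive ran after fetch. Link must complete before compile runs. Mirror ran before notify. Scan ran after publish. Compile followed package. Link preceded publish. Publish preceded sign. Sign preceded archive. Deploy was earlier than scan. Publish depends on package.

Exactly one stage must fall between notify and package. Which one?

deploy

Tracing the constraints gives notify → deploy → package, so deploy sits after notify and before package.
No other stage is forced both after notify and before package.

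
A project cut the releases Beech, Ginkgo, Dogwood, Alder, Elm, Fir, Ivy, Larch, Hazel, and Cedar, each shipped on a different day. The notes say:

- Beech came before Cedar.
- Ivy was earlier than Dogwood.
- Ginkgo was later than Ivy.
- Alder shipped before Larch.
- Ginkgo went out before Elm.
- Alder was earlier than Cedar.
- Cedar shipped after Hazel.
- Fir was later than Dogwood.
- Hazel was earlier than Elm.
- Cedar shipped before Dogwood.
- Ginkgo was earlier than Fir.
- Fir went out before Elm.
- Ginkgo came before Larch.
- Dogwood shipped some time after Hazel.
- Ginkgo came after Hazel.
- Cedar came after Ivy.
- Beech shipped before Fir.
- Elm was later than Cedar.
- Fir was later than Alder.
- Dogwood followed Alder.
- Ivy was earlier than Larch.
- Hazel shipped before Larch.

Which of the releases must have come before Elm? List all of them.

Alder, Beech, Cedar, Dogwood, Fir, Ginkgo, Hazel, Ivy

Directly stated before Elm: Cedar, Fir, Ginkgo, and Hazel.
Alder reaches Elm via Alder → Fir → Elm.
Beech reaches Elm via Beech → Cedar → Elm.
Dogwood reaches Elm via Dogwood → Fir → Elm.
Likewise Ivy reaches Elm by chaining the stated constraints.
No chain forces Larch ahead of Elm.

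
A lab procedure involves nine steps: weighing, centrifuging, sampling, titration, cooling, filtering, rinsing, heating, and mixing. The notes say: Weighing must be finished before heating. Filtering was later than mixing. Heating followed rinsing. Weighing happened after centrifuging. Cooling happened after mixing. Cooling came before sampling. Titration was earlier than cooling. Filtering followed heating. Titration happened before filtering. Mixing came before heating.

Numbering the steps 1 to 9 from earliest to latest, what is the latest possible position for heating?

Heating must come before filtering — 1 step forced after it.
Everything else can be placed before heating in some valid order, so heating can sit as late as position 9 − 1 = 8.

8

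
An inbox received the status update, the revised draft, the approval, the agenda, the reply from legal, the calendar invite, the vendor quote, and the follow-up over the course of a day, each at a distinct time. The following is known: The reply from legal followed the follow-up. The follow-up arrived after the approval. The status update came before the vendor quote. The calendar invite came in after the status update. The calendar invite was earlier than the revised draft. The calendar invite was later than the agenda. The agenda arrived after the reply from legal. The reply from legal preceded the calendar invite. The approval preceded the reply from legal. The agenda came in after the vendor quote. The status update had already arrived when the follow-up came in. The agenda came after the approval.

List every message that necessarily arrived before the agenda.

Directly stated before the agenda: the approval, the reply from legal, and the vendor quote.
The follow-up reaches the agenda via the follow-up → the reply from legal → the agenda.
The status update reaches the agenda via the status update → the vendor quote → the agenda.
No chain forces the calendar invite (or any of the others) ahead of the agenda.

the approval, the follow-up, the reply from legal, the status update, the vendor quote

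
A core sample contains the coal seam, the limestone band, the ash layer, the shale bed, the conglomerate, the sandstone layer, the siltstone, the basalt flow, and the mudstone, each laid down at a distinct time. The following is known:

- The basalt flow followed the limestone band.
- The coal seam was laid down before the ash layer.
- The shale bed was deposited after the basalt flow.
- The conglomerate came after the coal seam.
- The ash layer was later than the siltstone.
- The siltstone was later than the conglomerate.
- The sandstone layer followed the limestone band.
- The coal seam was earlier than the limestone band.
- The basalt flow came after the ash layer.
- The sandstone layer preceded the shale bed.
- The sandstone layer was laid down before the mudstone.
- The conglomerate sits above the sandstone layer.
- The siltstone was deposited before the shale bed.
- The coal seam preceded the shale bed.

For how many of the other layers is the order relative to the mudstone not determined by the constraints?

Forced before the mudstone: the coal seam, the limestone band, and the sandstone layer.
That leaves the ash layer, the basalt flow, the conglomerate, the shale bed, and the siltstone with no forced order relative to the mudstone — 5.

5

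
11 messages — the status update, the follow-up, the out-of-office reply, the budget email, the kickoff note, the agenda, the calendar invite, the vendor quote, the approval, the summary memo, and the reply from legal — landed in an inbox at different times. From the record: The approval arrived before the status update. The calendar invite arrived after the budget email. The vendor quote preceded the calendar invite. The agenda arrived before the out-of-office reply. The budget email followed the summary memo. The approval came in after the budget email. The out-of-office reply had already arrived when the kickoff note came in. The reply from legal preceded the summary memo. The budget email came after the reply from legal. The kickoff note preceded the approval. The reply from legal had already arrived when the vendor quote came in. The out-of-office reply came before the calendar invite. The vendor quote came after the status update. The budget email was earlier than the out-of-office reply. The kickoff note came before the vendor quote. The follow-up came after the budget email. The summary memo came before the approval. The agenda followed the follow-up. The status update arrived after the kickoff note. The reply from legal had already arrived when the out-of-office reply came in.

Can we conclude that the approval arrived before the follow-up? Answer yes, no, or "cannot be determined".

Tracing the constraints gives the follow-up → the agenda → the out-of-office reply → the kickoff note → the approval, so the follow-up must come before the approval.
That means the approval cannot be before the follow-up.

no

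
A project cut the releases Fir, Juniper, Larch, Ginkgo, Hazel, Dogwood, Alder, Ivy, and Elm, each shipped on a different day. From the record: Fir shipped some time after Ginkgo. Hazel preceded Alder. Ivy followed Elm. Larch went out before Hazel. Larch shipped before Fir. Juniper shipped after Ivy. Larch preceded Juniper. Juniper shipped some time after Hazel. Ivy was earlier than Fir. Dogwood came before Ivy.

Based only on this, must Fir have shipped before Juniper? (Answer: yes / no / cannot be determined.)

No chain of stated constraints runs from Fir to Juniper, and none runs from Juniper to Fir either.
So the relative order of Fir and Juniper is not fixed by the given facts.

cannot be determined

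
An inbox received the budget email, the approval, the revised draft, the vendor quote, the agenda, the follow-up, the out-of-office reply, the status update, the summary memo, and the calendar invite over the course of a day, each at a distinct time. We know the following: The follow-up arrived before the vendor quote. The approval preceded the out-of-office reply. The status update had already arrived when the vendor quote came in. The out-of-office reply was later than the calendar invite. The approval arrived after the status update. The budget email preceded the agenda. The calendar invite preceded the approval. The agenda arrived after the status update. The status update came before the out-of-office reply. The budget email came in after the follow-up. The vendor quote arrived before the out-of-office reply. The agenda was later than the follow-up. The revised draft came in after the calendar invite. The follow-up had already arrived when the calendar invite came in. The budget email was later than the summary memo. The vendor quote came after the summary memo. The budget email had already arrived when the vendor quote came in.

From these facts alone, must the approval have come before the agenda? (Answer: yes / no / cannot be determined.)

No chain of stated constraints runs from the approval to the agenda, and none runs from the agenda to the approval either.
So the relative order of the approval and the agenda is not fixed by the given facts.

cannot be determined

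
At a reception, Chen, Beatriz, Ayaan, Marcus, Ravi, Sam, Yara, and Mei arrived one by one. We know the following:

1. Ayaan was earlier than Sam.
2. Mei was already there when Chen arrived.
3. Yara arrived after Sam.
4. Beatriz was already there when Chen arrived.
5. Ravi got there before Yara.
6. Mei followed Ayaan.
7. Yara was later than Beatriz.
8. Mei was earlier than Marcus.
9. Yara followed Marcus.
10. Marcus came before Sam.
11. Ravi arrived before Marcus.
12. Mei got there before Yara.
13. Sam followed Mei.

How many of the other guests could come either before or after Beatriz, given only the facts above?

5

Forced after Beatriz: Chen and Yara.
That leaves Ayaan, Marcus, Mei, Ravi, and Sam with no forced order relative to Beatriz — 5.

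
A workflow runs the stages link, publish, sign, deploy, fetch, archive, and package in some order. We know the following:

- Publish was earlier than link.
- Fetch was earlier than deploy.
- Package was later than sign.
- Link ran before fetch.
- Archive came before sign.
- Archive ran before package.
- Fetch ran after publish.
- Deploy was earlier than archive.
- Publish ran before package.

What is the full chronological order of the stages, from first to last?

The constraints fix every adjacent pair, so only one ordering works:
publish → link → fetch → deploy → archive → sign → package.

publish, link, fetch, deploy, archive, sign, package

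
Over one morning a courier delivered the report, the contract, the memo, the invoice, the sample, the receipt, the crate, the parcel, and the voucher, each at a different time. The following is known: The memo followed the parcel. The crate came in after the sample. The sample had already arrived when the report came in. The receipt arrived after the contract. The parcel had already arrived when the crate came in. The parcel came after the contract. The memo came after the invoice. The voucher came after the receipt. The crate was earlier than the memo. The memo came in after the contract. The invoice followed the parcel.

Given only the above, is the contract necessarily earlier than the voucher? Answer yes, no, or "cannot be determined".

Chain the constraints: the contract → the receipt → the voucher. Each link is directly stated, so the contract comes before the voucher.

yes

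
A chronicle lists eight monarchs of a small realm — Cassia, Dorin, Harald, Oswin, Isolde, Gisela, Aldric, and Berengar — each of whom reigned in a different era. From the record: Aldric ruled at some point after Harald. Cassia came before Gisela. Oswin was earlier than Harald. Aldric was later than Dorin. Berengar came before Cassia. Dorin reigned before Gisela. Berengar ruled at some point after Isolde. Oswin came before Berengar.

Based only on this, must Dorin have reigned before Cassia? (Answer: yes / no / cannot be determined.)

No chain of stated constraints runs from Dorin to Cassia, and none runs from Cassia to Dorin either.
So the relative order of Dorin and Cassia is not fixed by the given facts.

cannot be determined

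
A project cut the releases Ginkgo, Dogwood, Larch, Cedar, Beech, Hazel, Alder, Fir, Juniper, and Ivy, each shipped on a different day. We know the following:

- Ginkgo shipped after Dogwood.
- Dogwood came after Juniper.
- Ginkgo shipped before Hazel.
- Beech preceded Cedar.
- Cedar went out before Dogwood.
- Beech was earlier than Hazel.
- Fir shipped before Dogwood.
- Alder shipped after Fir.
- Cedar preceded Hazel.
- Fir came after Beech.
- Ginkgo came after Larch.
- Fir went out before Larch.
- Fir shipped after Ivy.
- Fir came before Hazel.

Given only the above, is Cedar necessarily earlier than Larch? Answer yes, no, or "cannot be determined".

No chain of stated constraints runs from Cedar to Larch, and none runs from Larch to Cedar either.
So the relative order of Cedar and Larch is not fixed by the given facts.

cannot be determined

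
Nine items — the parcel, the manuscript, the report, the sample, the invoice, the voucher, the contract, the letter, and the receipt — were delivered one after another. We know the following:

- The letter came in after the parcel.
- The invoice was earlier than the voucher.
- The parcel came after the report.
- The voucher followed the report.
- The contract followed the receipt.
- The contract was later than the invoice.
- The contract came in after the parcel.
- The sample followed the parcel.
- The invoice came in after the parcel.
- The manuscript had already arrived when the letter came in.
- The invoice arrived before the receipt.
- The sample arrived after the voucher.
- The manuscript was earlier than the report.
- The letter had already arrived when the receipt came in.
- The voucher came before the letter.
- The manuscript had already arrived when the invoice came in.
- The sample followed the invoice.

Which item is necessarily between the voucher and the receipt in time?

the letter

Tracing the constraints gives the voucher → the letter → the receipt, so the letter sits after the voucher and before the receipt.
No other item is forced both after the voucher and before the receipt.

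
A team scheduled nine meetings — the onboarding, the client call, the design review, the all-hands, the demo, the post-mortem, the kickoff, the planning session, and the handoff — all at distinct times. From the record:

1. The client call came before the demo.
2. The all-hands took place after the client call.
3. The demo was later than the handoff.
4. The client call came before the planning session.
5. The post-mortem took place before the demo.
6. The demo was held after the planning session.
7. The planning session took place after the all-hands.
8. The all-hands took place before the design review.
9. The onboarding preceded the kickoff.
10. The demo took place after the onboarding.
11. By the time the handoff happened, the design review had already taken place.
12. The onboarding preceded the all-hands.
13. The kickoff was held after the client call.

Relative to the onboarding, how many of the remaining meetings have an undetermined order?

Forced after the onboarding: the all-hands, the demo, the design review, the handoff, the kickoff, and the planning session.
That leaves the client call and the post-mortem with no forced order relative to the onboarding — 2.

2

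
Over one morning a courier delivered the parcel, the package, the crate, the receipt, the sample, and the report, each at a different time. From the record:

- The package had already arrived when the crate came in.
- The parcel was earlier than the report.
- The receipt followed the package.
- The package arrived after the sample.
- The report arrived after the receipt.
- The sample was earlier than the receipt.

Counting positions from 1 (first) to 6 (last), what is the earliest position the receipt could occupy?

3

The package and the sample must both come before the receipt — 2 forced predecessors.
Nothing else is forced ahead of the receipt, so its earliest slot is position 2 + 1 = 3.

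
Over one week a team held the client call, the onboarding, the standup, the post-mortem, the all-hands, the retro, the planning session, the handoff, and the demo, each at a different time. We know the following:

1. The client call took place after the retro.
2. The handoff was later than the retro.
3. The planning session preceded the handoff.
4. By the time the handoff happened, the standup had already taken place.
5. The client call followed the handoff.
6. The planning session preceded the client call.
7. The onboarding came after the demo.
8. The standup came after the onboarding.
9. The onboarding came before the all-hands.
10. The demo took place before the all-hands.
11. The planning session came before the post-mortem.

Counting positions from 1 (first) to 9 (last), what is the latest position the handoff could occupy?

8

The handoff must come before the client call — 1 meeting forced after it.
Everything else can be placed before the handoff in some valid order, so the handoff can sit as late as position 9 − 1 = 8.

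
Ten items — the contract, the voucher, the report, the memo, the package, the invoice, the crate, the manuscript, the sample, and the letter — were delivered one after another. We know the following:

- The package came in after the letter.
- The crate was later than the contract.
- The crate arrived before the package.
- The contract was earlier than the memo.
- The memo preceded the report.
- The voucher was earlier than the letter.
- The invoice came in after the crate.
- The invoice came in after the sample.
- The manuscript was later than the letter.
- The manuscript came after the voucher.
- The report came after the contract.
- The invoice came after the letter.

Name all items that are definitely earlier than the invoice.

the contract, the crate, the letter, the sample, the voucher

Directly stated before the invoice: the crate, the letter, and the sample.
The contract reaches the invoice via the contract → the crate → the invoice.
The voucher reaches the invoice via the voucher → the letter → the invoice.
No chain forces the report (or any of the others) ahead of the invoice.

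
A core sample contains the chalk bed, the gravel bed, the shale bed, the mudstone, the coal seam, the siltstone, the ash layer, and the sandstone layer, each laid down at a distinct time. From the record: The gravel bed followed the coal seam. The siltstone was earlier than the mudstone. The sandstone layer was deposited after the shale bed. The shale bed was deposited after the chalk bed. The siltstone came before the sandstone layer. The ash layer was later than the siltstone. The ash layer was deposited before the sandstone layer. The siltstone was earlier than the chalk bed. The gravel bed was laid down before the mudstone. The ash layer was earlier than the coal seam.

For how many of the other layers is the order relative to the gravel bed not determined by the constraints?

3

Forced before the gravel bed: the ash layer, the coal seam, and the siltstone; forced after the gravel bed: the mudstone.
That leaves the chalk bed, the sandstone layer, and the shale bed with no forced order relative to the gravel bed — 3.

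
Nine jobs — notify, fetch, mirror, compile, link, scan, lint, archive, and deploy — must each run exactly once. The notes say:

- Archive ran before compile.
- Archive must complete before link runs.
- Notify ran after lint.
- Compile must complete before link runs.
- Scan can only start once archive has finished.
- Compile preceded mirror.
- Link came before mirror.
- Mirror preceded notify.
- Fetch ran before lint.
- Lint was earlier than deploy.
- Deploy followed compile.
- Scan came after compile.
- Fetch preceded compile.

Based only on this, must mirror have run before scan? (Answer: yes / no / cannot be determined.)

No chain of stated constraints runs from mirror to scan, and none runs from scan to mirror either.
So the relative order of mirror and scan is not fixed by the given facts.

cannot be determined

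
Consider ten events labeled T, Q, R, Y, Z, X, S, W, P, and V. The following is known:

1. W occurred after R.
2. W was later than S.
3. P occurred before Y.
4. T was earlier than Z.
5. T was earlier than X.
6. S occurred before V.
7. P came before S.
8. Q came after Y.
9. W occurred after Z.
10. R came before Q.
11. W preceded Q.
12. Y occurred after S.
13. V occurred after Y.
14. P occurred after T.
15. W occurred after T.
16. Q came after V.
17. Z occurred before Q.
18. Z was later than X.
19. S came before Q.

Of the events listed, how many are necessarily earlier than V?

4

Directly stated before V: S and Y.
P reaches V via P → Y → V.
T reaches V via T → P → Y → V.
That's P, S, T, and Y — 4 in all.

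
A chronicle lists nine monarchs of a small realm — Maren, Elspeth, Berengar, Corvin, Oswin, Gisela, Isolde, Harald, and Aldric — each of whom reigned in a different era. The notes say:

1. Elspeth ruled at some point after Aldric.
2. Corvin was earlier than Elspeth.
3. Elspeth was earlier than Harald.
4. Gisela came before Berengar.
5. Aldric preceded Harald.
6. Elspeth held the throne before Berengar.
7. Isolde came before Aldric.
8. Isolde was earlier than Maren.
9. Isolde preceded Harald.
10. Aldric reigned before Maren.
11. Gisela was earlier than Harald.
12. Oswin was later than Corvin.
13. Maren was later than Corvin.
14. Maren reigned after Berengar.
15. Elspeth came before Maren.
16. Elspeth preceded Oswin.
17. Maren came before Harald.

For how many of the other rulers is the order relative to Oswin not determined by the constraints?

4

Forced before Oswin: Aldric, Corvin, Elspeth, and Isolde.
That leaves Berengar, Gisela, Harald, and Maren with no forced order relative to Oswin — 4.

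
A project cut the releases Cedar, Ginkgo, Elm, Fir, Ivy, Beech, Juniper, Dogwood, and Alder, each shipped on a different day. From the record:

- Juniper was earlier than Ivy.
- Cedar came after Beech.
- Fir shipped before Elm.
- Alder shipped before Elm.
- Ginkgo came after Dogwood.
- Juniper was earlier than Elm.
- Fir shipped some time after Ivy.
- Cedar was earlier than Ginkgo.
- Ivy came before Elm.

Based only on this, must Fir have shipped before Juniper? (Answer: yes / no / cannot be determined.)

no

Tracing the constraints gives Juniper → Ivy → Fir, so Juniper must come before Fir.
That means Fir cannot be before Juniper.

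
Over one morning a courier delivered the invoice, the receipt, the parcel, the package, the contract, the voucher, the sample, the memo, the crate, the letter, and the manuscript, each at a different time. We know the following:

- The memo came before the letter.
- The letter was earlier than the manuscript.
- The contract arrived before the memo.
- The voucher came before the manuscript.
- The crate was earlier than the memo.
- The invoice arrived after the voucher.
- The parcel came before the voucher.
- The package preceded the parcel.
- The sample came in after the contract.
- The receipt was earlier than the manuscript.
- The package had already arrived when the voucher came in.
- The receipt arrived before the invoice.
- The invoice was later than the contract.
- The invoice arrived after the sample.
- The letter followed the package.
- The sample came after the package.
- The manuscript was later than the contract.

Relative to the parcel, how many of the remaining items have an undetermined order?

6

Forced before the parcel: the package; forced after the parcel: the invoice, the manuscript, and the voucher.
That leaves the contract, the crate, the letter, the memo, the receipt, and the sample with no forced order relative to the parcel — 6.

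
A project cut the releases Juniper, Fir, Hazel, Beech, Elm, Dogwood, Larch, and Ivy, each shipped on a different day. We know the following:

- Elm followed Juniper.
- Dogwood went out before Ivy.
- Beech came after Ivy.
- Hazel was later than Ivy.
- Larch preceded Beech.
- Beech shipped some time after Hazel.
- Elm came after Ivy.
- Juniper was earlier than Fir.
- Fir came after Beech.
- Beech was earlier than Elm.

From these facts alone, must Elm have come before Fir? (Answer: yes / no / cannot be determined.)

cannot be determined

No chain of stated constraints runs from Elm to Fir, and none runs from Fir to Elm either.
So the relative order of Elm and Fir is not fixed by the given facts.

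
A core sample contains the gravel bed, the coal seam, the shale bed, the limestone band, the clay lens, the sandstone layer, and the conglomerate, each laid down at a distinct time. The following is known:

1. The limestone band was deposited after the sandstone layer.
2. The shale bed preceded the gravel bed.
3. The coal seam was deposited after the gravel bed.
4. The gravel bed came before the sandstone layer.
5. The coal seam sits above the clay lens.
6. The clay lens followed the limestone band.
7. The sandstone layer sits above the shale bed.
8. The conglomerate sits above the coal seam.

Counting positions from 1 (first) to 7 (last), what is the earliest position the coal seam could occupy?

The clay lens, the gravel bed, the limestone band, the sandstone layer, and the shale bed must all come before the coal seam — 5 forced predecessors.
Nothing else is forced ahead of the coal seam, so its earliest slot is position 5 + 1 = 6.

6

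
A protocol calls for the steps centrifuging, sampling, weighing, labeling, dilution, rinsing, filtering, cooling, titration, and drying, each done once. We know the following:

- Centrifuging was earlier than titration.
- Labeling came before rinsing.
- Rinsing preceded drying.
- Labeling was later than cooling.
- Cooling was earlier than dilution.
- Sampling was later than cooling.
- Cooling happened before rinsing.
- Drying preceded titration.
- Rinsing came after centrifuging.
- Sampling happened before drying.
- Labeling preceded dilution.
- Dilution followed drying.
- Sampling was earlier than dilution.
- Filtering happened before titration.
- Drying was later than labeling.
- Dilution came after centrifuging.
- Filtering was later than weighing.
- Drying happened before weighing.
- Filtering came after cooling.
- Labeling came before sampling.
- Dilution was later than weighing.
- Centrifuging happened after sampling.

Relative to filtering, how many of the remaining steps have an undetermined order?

Forced before filtering: centrifuging, cooling, drying, labeling, rinsing, sampling, and weighing; forced after filtering: titration.
That leaves dilution with no forced order relative to filtering — 1.

1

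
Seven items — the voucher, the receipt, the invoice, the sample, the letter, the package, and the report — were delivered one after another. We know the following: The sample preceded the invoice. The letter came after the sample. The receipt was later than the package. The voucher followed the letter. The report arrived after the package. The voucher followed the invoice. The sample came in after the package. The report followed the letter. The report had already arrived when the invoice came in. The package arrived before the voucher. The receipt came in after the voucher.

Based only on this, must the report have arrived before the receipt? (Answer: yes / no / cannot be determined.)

yes

Chain the constraints: the report → the invoice → the voucher → the receipt. Each link is directly stated, so the report comes before the receipt.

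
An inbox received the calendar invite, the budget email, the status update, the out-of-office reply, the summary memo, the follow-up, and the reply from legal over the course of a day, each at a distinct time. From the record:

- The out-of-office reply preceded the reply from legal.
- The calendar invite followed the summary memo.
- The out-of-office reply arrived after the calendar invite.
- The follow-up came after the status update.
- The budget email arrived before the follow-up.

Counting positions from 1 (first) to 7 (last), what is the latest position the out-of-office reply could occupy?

The out-of-office reply must come before the reply from legal — 1 message forced after it.
Everything else can be placed before the out-of-office reply in some valid order, so the out-of-office reply can sit as late as position 7 − 1 = 6.

6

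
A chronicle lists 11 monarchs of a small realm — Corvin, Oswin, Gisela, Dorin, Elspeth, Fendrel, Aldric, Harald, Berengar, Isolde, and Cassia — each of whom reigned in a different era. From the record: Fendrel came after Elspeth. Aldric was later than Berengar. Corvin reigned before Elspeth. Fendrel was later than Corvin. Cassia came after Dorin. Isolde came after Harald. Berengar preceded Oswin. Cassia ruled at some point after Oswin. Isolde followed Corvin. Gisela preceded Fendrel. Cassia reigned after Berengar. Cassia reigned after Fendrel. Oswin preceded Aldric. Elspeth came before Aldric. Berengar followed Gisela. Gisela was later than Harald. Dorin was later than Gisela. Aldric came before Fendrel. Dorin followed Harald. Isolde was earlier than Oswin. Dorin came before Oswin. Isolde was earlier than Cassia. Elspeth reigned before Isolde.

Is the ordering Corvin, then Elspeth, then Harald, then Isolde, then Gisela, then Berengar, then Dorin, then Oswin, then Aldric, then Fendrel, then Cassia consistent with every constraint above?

yes

Check each stated constraint against the proposed order — e.g. Elspeth is ahead of Fendrel; Corvin is ahead of Fendrel. Every pair is in the required order; nothing is violated.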